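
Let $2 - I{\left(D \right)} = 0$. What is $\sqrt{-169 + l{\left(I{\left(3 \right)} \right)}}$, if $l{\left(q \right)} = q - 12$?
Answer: $i \sqrt{179} \approx 13.379 i$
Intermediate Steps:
$I{\left(D \right)} = 2$ ($I{\left(D \right)} = 2 - 0 = 2 + 0 = 2$)
$l{\left(q \right)} = -12 + q$ ($l{\left(q \right)} = q - 12 = -12 + q$)
$\sqrt{-169 + l{\left(I{\left(3 \right)} \right)}} = \sqrt{-169 + \left(-12 + 2\right)} = \sqrt{-169 - 10} = \sqrt{-179} = i \sqrt{179}$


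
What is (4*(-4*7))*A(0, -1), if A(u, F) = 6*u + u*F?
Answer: 0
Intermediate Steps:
A(u, F) = 6*u + F*u
(4*(-4*7))*A(0, -1) = (4*(-4*7))*(0*(6 - 1)) = (4*(-28))*(0*5) = -112*0 = 0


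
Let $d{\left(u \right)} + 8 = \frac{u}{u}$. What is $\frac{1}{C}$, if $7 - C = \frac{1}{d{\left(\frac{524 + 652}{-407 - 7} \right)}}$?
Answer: $\frac{7}{50} \approx 0.14$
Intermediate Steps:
$d{\left(u \right)} = -7$ ($d{\left(u \right)} = -8 + \frac{u}{u} = -8 + 1 = -7$)
$C = \frac{50}{7}$ ($C = 7 - \frac{1}{-7} = 7 - - \frac{1}{7} = 7 + \frac{1}{7} = \frac{50}{7} \approx 7.1429$)
$\frac{1}{C} = \frac{1}{\frac{50}{7}} = \frac{7}{50}$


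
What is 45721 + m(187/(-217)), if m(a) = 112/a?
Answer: 8525523/187 ≈ 45591.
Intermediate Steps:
45721 + m(187/(-217)) = 45721 + 112/((187/(-217))) = 45721 + 112/((187*(-1/217))) = 45721 + 112/(-187/217) = 45721 + 112*(-217/187) = 45721 - 24304/187 = 8525523/187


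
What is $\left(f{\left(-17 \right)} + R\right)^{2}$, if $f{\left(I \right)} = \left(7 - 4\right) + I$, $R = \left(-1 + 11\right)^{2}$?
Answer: $7396$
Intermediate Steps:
$R = 100$ ($R = 10^{2} = 100$)
$f{\left(I \right)} = 3 + I$
$\left(f{\left(-17 \right)} + R\right)^{2} = \left(\left(3 - 17\right) + 100\right)^{2} = \left(-14 + 100\right)^{2} = 86^{2} = 7396$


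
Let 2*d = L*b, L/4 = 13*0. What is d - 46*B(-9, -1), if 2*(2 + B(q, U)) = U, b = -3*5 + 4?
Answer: 115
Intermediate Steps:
b = -11 (b = -15 + 4 = -11)
B(q, U) = -2 + U/2
L = 0 (L = 4*(13*0) = 4*0 = 0)
d = 0 (d = (0*(-11))/2 = (½)*0 = 0)
d - 46*B(-9, -1) = 0 - 46*(-2 + (½)*(-1)) = 0 - 46*(-2 - ½) = 0 - 46*(-5/2) = 0 + 115 = 115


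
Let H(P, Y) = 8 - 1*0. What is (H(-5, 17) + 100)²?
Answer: 11664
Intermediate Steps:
H(P, Y) = 8 (H(P, Y) = 8 + 0 = 8)
(H(-5, 17) + 100)² = (8 + 100)² = 108² = 11664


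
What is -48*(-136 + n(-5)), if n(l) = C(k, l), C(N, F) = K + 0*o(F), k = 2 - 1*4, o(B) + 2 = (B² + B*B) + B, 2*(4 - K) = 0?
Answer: 6336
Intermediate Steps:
K = 4 (K = 4 - ½*0 = 4 + 0 = 4)
o(B) = -2 + B + 2*B² (o(B) = -2 + ((B² + B*B) + B) = -2 + ((B² + B²) + B) = -2 + (2*B² + B) = -2 + (B + 2*B²) = -2 + B + 2*B²)
k = -2 (k = 2 - 4 = -2)
C(N, F) = 4 (C(N, F) = 4 + 0*(-2 + F + 2*F²) = 4 + 0 = 4)
n(l) = 4
-48*(-136 + n(-5)) = -48*(-136 + 4) = -48*(-132) = 6336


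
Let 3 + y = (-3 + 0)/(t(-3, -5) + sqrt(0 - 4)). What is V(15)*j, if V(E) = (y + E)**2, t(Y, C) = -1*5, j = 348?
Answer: 1580796/29 + 52272*I/29 ≈ 54510.0 + 1802.5*I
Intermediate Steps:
t(Y, C) = -5
y = -3 - 3*(-5 - 2*I)/29 (y = -3 + (-3 + 0)/(-5 + sqrt(0 - 4)) = -3 - 3/(-5 + sqrt(-4)) = -3 - 3*(-5 - 2*I)/29 ≈ -2.4828 + 0.2069*I)
V(E) = (-72/29 + E + 6*I/29)**2 (V(E) = ((-72/29 + 6*I/29) + E)**2 = (-72/29 + E + 6*I/29)**2)
V(15)*j = ((-72 + 6*I + 29*15)**2/841)*348 = ((-72 + 6*I + 435)**2/841)*348 = ((363 + 6*I)**2/841)*348 = 12*(363 + 6*I)**2/29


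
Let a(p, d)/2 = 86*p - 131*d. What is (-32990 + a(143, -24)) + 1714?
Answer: -392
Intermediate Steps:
a(p, d) = -262*d + 172*p (a(p, d) = 2*(86*p - 131*d) = 2*(-131*d + 86*p) = -262*d + 172*p)
(-32990 + a(143, -24)) + 1714 = (-32990 + (-262*(-24) + 172*143)) + 1714 = (-32990 + (6288 + 24596)) + 1714 = (-32990 + 30884) + 1714 = -2106 + 1714 = -392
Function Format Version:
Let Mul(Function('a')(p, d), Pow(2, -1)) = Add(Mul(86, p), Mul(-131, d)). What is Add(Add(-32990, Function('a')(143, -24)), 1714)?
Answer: -392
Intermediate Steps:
Function('a')(p, d) = Add(Mul(-262, d), Mul(172, p)) (Function('a')(p, d) = Mul(2, Add(Mul(86, p), Mul(-131, d))) = Mul(2, Add(Mul(-131, d), Mul(86, p))) = Add(Mul(-262, d), Mul(172, p)))
Add(Add(-32990, Function('a')(143, -24)), 1714) = Add(Add(-32990, Add(Mul(-262, -24), Mul(172, 143))), 1714) = Add(Add(-32990, Add(6288, 24596)), 1714) = Add(Add(-32990, 30884), 1714) = Add(-2106, 1714) = -392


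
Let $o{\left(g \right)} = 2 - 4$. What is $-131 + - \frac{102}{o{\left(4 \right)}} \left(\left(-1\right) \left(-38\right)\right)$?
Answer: $1807$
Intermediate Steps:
$o{\left(g \right)} = -2$ ($o{\left(g \right)} = 2 - 4 = -2$)
$-131 + - \frac{102}{o{\left(4 \right)}} \left(\left(-1\right) \left(-38\right)\right) = -131 + - \frac{102}{-2} \left(\left(-1\right) \left(-38\right)\right) = -131 + \left(-102\right) \left(- \frac{1}{2}\right) 38 = -131 + 51 \cdot 38 = -131 + 1938 = 1807$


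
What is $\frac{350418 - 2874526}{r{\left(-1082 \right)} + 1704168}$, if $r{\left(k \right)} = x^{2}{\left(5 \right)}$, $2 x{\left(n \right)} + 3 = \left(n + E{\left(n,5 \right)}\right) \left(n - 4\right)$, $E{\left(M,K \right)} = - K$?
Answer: $- \frac{10096432}{6816681} \approx -1.4811$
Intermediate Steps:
$x{\left(n \right)} = - \frac{3}{2} + \frac{\left(-5 + n\right) \left(-4 + n\right)}{2}$ ($x{\left(n \right)} = - \frac{3}{2} + \frac{\left(n - 5\right) \left(n - 4\right)}{2} = - \frac{3}{2} + \frac{\left(n - 5\right) \left(-4 + n\right)}{2} = - \frac{3}{2} + \frac{\left(-5 + n\right) \left(-4 + n\right)}{2}$)
$r{\left(k \right)} = \frac{9}{4}$ ($r{\left(k \right)} = \left(\frac{17}{2} + \frac{5^{2}}{2} - \frac{45}{2}\right)^{2} = \left(\frac{17}{2} + \frac{1}{2} \cdot 25 - \frac{45}{2}\right)^{2} = \left(\frac{17}{2} + \frac{25}{2} - \frac{45}{2}\right)^{2} = \left(- \frac{3}{2}\right)^{2} = \frac{9}{4}$)
$\frac{350418 - 2874526}{r{\left(-1082 \right)} + 1704168} = \frac{350418 - 2874526}{\frac{9}{4} + 1704168} = - \frac{2524108}{\frac{6816681}{4}} = \left(-2524108\right) \frac{4}{6816681} = - \frac{10096432}{6816681}$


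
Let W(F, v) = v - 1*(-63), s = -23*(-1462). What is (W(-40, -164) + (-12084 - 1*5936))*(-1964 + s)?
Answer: -573747102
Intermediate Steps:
s = 33626
W(F, v) = 63 + v (W(F, v) = v + 63 = 63 + v)
(W(-40, -164) + (-12084 - 1*5936))*(-1964 + s) = ((63 - 164) + (-12084 - 1*5936))*(-1964 + 33626) = (-101 + (-12084 - 5936))*31662 = (-101 - 18020)*31662 = -18121*31662 = -573747102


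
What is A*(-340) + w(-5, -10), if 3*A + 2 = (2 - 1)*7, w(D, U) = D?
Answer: -1715/3 ≈ -571.67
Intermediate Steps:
A = 5/3 (A = -⅔ + ((2 - 1)*7)/3 = -⅔ + (1*7)/3 = -⅔ + (⅓)*7 = -⅔ + 7/3 = 5/3 ≈ 1.6667)
A*(-340) + w(-5, -10) = (5/3)*(-340) - 5 = -1700/3 - 5 = -1715/3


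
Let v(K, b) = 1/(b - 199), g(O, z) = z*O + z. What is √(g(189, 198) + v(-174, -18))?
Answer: √1771487963/217 ≈ 193.96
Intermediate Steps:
g(O, z) = z + O*z (g(O, z) = O*z + z = z + O*z)
v(K, b) = 1/(-199 + b)
√(g(189, 198) + v(-174, -18)) = √(198*(1 + 189) + 1/(-199 - 18)) = √(198*190 + 1/(-217)) = √(37620 - 1/217) = √(8163539/217) = √1771487963/217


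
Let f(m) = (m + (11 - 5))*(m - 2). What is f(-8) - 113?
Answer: -93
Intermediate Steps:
f(m) = (-2 + m)*(6 + m) (f(m) = (m + 6)*(-2 + m) = (6 + m)*(-2 + m) = (-2 + m)*(6 + m))
f(-8) - 113 = (-12 + (-8)² + 4*(-8)) - 113 = (-12 + 64 - 32) - 113 = 20 - 113 = -93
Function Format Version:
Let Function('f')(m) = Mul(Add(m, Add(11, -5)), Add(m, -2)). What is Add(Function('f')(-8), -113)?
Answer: -93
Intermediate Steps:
Function('f')(m) = Mul(Add(-2, m), Add(6, m)) (Function('f')(m) = Mul(Add(m, 6), Add(-2, m)) = Mul(Add(6, m), Add(-2, m)) = Mul(Add(-2, m), Add(6, m)))
Add(Function('f')(-8), -113) = Add(Add(-12, Pow(-8, 2), Mul(4, -8)), -113) = Add(Add(-12, 64, -32), -113) = Add(20, -113) = -93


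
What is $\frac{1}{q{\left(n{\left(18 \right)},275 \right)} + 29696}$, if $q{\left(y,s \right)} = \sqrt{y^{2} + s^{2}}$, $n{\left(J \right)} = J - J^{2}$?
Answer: $\frac{29696}{881683155} - \frac{\sqrt{169261}}{881683155} \approx 3.3214 \cdot 10^{-5}$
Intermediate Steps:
$q{\left(y,s \right)} = \sqrt{s^{2} + y^{2}}$
$\frac{1}{q{\left(n{\left(18 \right)},275 \right)} + 29696} = \frac{1}{\sqrt{275^{2} + \left(18 \left(1 - 18\right)\right)^{2}} + 29696} = \frac{1}{\sqrt{75625 + \left(18 \left(1 - 18\right)\right)^{2}} + 29696} = \frac{1}{\sqrt{75625 + \left(18 \left(-17\right)\right)^{2}} + 29696} = \frac{1}{\sqrt{75625 + \left(-306\right)^{2}} + 29696} = \frac{1}{\sqrt{75625 + 93636} + 29696} = \frac{1}{\sqrt{169261} + 29696} = \frac{1}{29696 + \sqrt{169261}}$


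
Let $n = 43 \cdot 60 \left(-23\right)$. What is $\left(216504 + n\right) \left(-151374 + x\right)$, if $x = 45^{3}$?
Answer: $-9468973836$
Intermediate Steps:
$x = 91125$
$n = -59340$ ($n = 2580 \left(-23\right) = -59340$)
$\left(216504 + n\right) \left(-151374 + x\right) = \left(216504 - 59340\right) \left(-151374 + 91125\right) = 157164 \left(-60249\right) = -9468973836$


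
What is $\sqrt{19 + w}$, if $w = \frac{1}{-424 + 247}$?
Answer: $\frac{41 \sqrt{354}}{177} \approx 4.3583$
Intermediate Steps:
$w = - \frac{1}{177}$ ($w = \frac{1}{-177} = - \frac{1}{177} \approx -0.0056497$)
$\sqrt{19 + w} = \sqrt{19 - \frac{1}{177}} = \sqrt{\frac{3362}{177}} = \frac{41 \sqrt{354}}{177}$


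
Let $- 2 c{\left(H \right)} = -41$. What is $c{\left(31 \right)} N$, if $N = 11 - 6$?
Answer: $\frac{205}{2} \approx 102.5$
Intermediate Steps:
$c{\left(H \right)} = \frac{41}{2}$ ($c{\left(H \right)} = \left(- \frac{1}{2}\right) \left(-41\right) = \frac{41}{2}$)
$N = 5$ ($N = 11 - 6 = 5$)
$c{\left(31 \right)} N = \frac{41}{2} \cdot 5 = \frac{205}{2}$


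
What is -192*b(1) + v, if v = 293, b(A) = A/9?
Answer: 815/3 ≈ 271.67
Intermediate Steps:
b(A) = A/9 (b(A) = A*(⅑) = A/9)
-192*b(1) + v = -64/3 + 293 = 815/3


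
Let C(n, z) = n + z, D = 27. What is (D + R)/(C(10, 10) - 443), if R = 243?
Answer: -30/47 ≈ -0.63830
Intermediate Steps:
(D + R)/(C(10, 10) - 443) = (27 + 243)/((10 + 10) - 443) = 270/(20 - 443) = 270/(-423) = 270*(-1/423) = -30/47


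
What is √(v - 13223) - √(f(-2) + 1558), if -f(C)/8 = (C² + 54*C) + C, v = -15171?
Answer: -√2406 + I*√28394 ≈ -49.051 + 168.51*I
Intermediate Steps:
f(C) = -440*C - 8*C² (f(C) = -8*((C² + 54*C) + C) = -8*(C² + 55*C) = -440*C - 8*C²)
√(v - 13223) - √(f(-2) + 1558) = √(-15171 - 13223) - √(-8*(-2)*(55 - 2) + 1558) = √(-28394) - √(-8*(-2)*53 + 1558) = I*√28394 - √(848 + 1558) = I*√28394 - √2406 = -√2406 + I*√28394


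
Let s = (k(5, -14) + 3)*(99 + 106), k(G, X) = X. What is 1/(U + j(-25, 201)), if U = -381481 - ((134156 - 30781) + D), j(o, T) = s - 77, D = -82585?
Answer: -1/404603 ≈ -2.4716e-6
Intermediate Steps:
s = -2255 (s = (-14 + 3)*(99 + 106) = -11*205 = -2255)
j(o, T) = -2332 (j(o, T) = -2255 - 77 = -2332)
U = -402271 (U = -381481 - ((134156 - 30781) - 82585) = -381481 - (103375 - 82585) = -381481 - 1*20790 = -381481 - 20790 = -402271)
1/(U + j(-25, 201)) = 1/(-402271 - 2332) = 1/(-404603) = -1/404603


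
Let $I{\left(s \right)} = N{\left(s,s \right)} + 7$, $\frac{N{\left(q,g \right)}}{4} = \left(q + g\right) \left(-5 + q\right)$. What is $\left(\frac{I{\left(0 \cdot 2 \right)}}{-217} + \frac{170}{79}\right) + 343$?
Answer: $\frac{845198}{2449} \approx 345.12$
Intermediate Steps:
$N{\left(q,g \right)} = 4 \left(-5 + q\right) \left(g + q\right)$ ($N{\left(q,g \right)} = 4 \left(q + g\right) \left(-5 + q\right) = 4 \left(g + q\right) \left(-5 + q\right) = 4 \left(-5 + q\right) \left(g + q\right)$)
$I{\left(s \right)} = 7 - 40 s + 8 s^{2}$ ($I{\left(s \right)} = \left(- 20 s - 20 s + 4 s^{2} + 4 s s\right) + 7 = \left(- 20 s - 20 s + 4 s^{2} + 4 s^{2}\right) + 7 = \left(- 40 s + 8 s^{2}\right) + 7 = 7 - 40 s + 8 s^{2}$)
$\left(\frac{I{\left(0 \cdot 2 \right)}}{-217} + \frac{170}{79}\right) + 343 = \left(\frac{7 - 40 \cdot 0 \cdot 2 + 8 \left(0 \cdot 2\right)^{2}}{-217} + \frac{170}{79}\right) + 343 = \left(\left(7 - 0 + 8 \cdot 0^{2}\right) \left(- \frac{1}{217}\right) + 170 \cdot \frac{1}{79}\right) + 343 = \left(\left(7 + 0 + 8 \cdot 0\right) \left(- \frac{1}{217}\right) + \frac{170}{79}\right) + 343 = \left(\left(7 + 0 + 0\right) \left(- \frac{1}{217}\right) + \frac{170}{79}\right) + 343 = \left(7 \left(- \frac{1}{217}\right) + \frac{170}{79}\right) + 343 = \left(- \frac{1}{31} + \frac{170}{79}\right) + 343 = \frac{5191}{2449} + 343 = \frac{845198}{2449}$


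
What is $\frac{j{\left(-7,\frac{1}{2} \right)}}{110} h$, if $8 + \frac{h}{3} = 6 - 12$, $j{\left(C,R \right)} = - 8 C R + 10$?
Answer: $- \frac{798}{55} \approx -14.509$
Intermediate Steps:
$j{\left(C,R \right)} = 10 - 8 C R$ ($j{\left(C,R \right)} = - 8 C R + 10 = 10 - 8 C R$)
$h = -42$ ($h = -24 + 3 \left(6 - 12\right) = -24 + 3 \left(-6\right) = -24 - 18 = -42$)
$\frac{j{\left(-7,\frac{1}{2} \right)}}{110} h = \frac{10 - - \frac{56}{2}}{110} \left(-42\right) = \left(10 - \left(-56\right) \frac{1}{2}\right) \frac{1}{110} \left(-42\right) = \left(10 + 28\right) \frac{1}{110} \left(-42\right) = 38 \cdot \frac{1}{110} \left(-42\right) = \frac{19}{55} \left(-42\right) = - \frac{798}{55}$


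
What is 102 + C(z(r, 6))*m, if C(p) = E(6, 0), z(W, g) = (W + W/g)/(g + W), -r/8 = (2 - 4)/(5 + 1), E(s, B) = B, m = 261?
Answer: 102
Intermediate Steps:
r = 8/3 (r = -8*(2 - 4)/(5 + 1) = -(-16)/6 = -8*(-1/3) = 8/3 ≈ 2.6667)
z(W, g) = (W + W/g)/(W + g)
C(p) = 0
102 + C(z(r, 6))*m = 102 + 0*261 = 102 + 0 = 102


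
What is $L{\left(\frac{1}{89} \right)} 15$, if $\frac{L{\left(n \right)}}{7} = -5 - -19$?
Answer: $1470$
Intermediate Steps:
$L{\left(n \right)} = 98$ ($L{\left(n \right)} = 7 \left(-5 - -19\right) = 7 \left(-5 + 19\right) = 7 \cdot 14 = 98$)
$L{\left(\frac{1}{89} \right)} 15 = 98 \cdot 15 = 1470$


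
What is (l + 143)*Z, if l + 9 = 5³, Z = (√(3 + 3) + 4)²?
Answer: 5698 + 2072*√6 ≈ 10773.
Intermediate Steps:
Z = (4 + √6)² (Z = (√6 + 4)² = (4 + √6)² ≈ 41.596)
l = 116 (l = -9 + 5³ = -9 + 125 = 116)
(l + 143)*Z = (116 + 143)*(4 + √6)² = 259*(4 + √6)²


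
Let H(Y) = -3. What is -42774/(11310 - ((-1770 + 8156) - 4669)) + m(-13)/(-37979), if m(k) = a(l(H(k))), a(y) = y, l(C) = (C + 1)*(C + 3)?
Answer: -42774/9593 ≈ -4.4589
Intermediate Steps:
l(C) = (1 + C)*(3 + C)
m(k) = 0 (m(k) = 3 + (-3)**2 + 4*(-3) = 3 + 9 - 12 = 0)
-42774/(11310 - ((-1770 + 8156) - 4669)) + m(-13)/(-37979) = -42774/(11310 - ((-1770 + 8156) - 4669)) + 0/(-37979) = -42774/(11310 - (6386 - 4669)) + 0*(-1/37979) = -42774/(11310 - 1*1717) + 0 = -42774/(11310 - 1717) + 0 = -42774/9593 + 0 = -42774/9593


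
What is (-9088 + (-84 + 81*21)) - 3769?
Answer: -11240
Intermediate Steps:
(-9088 + (-84 + 81*21)) - 3769 = (-9088 + (-84 + 1701)) - 3769 = (-9088 + 1617) - 3769 = -7471 - 3769 = -11240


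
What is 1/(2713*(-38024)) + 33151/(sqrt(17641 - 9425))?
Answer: -1/103159112 + 33151*sqrt(2054)/4108 ≈ 365.73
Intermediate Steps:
1/(2713*(-38024)) + 33151/(sqrt(17641 - 9425)) = (1/2713)*(-1/38024) + 33151/(sqrt(8216)) = -1/103159112 + 33151/((2*sqrt(2054))) = -1/103159112 + 33151*(sqrt(2054)/4108) = -1/103159112 + 33151*sqrt(2054)/4108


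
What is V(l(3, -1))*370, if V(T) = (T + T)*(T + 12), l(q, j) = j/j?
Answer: 9620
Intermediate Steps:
l(q, j) = 1
V(T) = 2*T*(12 + T) (V(T) = (2*T)*(12 + T) = 2*T*(12 + T))
V(l(3, -1))*370 = (2*1*(12 + 1))*370 = (2*1*13)*370 = 26*370 = 9620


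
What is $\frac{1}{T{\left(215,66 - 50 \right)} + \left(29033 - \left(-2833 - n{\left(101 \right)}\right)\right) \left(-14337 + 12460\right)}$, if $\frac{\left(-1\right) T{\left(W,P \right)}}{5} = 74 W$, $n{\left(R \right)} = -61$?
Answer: $- \frac{1}{59777535} \approx -1.6729 \cdot 10^{-8}$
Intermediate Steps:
$T{\left(W,P \right)} = - 370 W$ ($T{\left(W,P \right)} = - 5 \cdot 74 W = - 370 W$)
$\frac{1}{T{\left(215,66 - 50 \right)} + \left(29033 - \left(-2833 - n{\left(101 \right)}\right)\right) \left(-14337 + 12460\right)} = \frac{1}{\left(-370\right) 215 + \left(29033 + \left(\left(-61 + 6214\right) - 3381\right)\right) \left(-14337 + 12460\right)} = \frac{1}{-79550 + \left(29033 + \left(6153 - 3381\right)\right) \left(-1877\right)} = \frac{1}{-79550 + \left(29033 + 2772\right) \left(-1877\right)} = \frac{1}{-79550 + 31805 \left(-1877\right)} = \frac{1}{-79550 - 59697985} = \frac{1}{-59777535} = - \frac{1}{59777535}$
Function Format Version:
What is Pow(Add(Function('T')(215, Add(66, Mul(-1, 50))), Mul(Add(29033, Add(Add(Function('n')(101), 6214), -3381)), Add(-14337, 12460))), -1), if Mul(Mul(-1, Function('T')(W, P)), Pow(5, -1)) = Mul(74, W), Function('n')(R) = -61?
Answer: Rational(-1, 59777535) ≈ -1.6729e-8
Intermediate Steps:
Function('T')(W, P) = Mul(-370, W) (Function('T')(W, P) = Mul(-5, Mul(74, W)) = Mul(-370, W))
Pow(Add(Function('T')(215, Add(66, Mul(-1, 50))), Mul(Add(29033, Add(Add(Function('n')(101), 6214), -3381)), Add(-14337, 12460))), -1) = Pow(Add(Mul(-370, 215), Mul(Add(29033, Add(Add(-61, 6214), -3381)), Add(-14337, 12460))), -1) = Pow(Add(-79550, Mul(Add(29033, Add(6153, -3381)), -1877)), -1) = Pow(Add(-79550, Mul(Add(29033, 2772), -1877)), -1) = Pow(Add(-79550, Mul(31805, -1877)), -1) = Pow(Add(-79550, -59697985), -1) = Pow(-59777535, -1) = Rational(-1, 59777535)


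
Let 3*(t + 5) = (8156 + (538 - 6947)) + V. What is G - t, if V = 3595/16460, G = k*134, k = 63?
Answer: 25890243/3292 ≈ 7864.6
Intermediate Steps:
G = 8442 (G = 63*134 = 8442)
V = 719/3292 (V = 3595*(1/16460) = 719/3292 ≈ 0.21841)
t = 1900821/3292 (t = -5 + ((8156 + (538 - 6947)) + 719/3292)/3 = -5 + ((8156 - 6409) + 719/3292)/3 = -5 + (1747 + 719/3292)/3 = -5 + (⅓)*(5751843/3292) = -5 + 1917281/3292 = 1900821/3292 ≈ 577.41)
G - t = 8442 - 1*1900821/3292 = 8442 - 1900821/3292 = 25890243/3292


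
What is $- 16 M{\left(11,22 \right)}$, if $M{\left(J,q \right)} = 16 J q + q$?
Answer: $-62304$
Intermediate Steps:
$M{\left(J,q \right)} = q + 16 J q$ ($M{\left(J,q \right)} = 16 J q + q = q + 16 J q$)
$- 16 M{\left(11,22 \right)} = - 16 \cdot 22 \left(1 + 16 \cdot 11\right) = - 16 \cdot 22 \left(1 + 176\right) = - 16 \cdot 22 \cdot 177 = \left(-16\right) 3894 = -62304$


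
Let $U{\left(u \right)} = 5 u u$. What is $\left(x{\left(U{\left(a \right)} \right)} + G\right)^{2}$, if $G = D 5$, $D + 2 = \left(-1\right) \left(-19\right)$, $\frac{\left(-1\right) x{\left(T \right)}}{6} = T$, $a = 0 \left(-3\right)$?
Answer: $7225$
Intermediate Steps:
$a = 0$
$U{\left(u \right)} = 5 u^{2}$
$x{\left(T \right)} = - 6 T$
$D = 17$ ($D = -2 - -19 = -2 + 19 = 17$)
$G = 85$ ($G = 17 \cdot 5 = 85$)
$\left(x{\left(U{\left(a \right)} \right)} + G\right)^{2} = \left(- 6 \cdot 5 \cdot 0^{2} + 85\right)^{2} = \left(- 6 \cdot 5 \cdot 0 + 85\right)^{2} = \left(\left(-6\right) 0 + 85\right)^{2} = \left(0 + 85\right)^{2} = 85^{2} = 7225$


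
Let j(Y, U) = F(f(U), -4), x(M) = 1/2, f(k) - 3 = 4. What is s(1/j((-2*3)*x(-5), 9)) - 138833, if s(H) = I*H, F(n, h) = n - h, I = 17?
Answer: -1527146/11 ≈ -1.3883e+5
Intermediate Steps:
f(k) = 7 (f(k) = 3 + 4 = 7)
x(M) = ½
j(Y, U) = 11 (j(Y, U) = 7 - 1*(-4) = 7 + 4 = 11)
s(H) = 17*H
s(1/j((-2*3)*x(-5), 9)) - 138833 = 17/11 - 138833 = -1527146/11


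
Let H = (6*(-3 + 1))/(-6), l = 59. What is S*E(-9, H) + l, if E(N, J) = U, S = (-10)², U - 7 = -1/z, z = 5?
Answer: 739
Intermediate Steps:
U = 34/5 (U = 7 - 1/5 = 7 - 1*⅕ = 7 - ⅕ = 34/5 ≈ 6.8000)
S = 100
H = 2 (H = (6*(-2))*(-⅙) = -12*(-⅙) = 2)
E(N, J) = 34/5
S*E(-9, H) + l = 100*(34/5) + 59 = 680 + 59 = 739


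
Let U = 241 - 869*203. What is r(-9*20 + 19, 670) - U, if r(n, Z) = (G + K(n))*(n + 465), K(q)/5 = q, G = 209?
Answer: -5018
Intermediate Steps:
K(q) = 5*q
r(n, Z) = (209 + 5*n)*(465 + n) (r(n, Z) = (209 + 5*n)*(n + 465) = (209 + 5*n)*(465 + n))
U = -176166 (U = 241 - 176407 = -176166)
r(-9*20 + 19, 670) - U = (97185 + 5*(-9*20 + 19)² + 2534*(-9*20 + 19)) - 1*(-176166) = (97185 + 5*(-180 + 19)² + 2534*(-180 + 19)) + 176166 = (97185 + 5*(-161)² + 2534*(-161)) + 176166 = (97185 + 5*25921 - 407974) + 176166 = (97185 + 129605 - 407974) + 176166 = -181184 + 176166 = -5018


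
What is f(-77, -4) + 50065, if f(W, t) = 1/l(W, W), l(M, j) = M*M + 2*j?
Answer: 289125376/5775 ≈ 50065.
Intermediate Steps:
l(M, j) = M² + 2*j
f(W, t) = 1/(W² + 2*W)
f(-77, -4) + 50065 = 1/((-77)*(2 - 77)) + 50065 = -1/77/(-75) + 50065 = -1/77*(-1/75) + 50065 = 1/5775 + 50065 = 289125376/5775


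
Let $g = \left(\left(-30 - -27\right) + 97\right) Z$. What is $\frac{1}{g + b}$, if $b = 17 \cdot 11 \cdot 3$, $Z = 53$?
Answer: $\frac{1}{5543} \approx 0.00018041$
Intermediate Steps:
$b = 561$ ($b = 187 \cdot 3 = 561$)
$g = 4982$ ($g = \left(\left(-30 - -27\right) + 97\right) 53 = \left(\left(-30 + 27\right) + 97\right) 53 = \left(-3 + 97\right) 53 = 94 \cdot 53 = 4982$)
$\frac{1}{g + b} = \frac{1}{4982 + 561} = \frac{1}{5543}$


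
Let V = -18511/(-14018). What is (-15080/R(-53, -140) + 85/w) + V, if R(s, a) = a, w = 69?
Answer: 746581991/6770694 ≈ 110.27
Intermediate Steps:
V = 18511/14018 (V = -18511*(-1/14018) = 18511/14018 ≈ 1.3205)
(-15080/R(-53, -140) + 85/w) + V = (-15080/(-140) + 85/69) + 18511/14018 = (-15080*(-1/140) + 85*(1/69)) + 18511/14018 = (754/7 + 85/69) + 18511/14018 = 52621/483 + 18511/14018 = 746581991/6770694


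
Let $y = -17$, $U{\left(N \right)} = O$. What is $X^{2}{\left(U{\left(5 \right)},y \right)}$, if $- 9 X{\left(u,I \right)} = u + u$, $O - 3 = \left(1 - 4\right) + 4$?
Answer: $\frac{64}{81} \approx 0.79012$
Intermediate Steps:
$O = 4$ ($O = 3 + \left(\left(1 - 4\right) + 4\right) = 3 + \left(-3 + 4\right) = 3 + 1 = 4$)
$U{\left(N \right)} = 4$
$X{\left(u,I \right)} = - \frac{2 u}{9}$ ($X{\left(u,I \right)} = - \frac{u + u}{9} = - \frac{2 u}{9}$)
$X^{2}{\left(U{\left(5 \right)},y \right)} = \left(\left(- \frac{2}{9}\right) 4\right)^{2} = \left(- \frac{8}{9}\right)^{2} = \frac{64}{81}$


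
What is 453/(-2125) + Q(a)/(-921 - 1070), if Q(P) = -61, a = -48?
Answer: -772298/4230875 ≈ -0.18254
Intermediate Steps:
453/(-2125) + Q(a)/(-921 - 1070) = 453/(-2125) - 61/(-921 - 1070) = 453*(-1/2125) - 61/(-1991) = -453/2125 - 61*(-1/1991) = -453/2125 + 61/1991 = -772298/4230875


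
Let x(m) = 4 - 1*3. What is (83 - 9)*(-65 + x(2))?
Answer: -4736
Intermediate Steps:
x(m) = 1 (x(m) = 4 - 3 = 1)
(83 - 9)*(-65 + x(2)) = (83 - 9)*(-65 + 1) = 74*(-64) = -4736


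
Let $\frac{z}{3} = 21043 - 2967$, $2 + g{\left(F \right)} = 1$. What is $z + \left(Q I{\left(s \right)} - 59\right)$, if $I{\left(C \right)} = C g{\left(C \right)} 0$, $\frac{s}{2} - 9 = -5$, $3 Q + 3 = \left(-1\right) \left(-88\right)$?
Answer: $54169$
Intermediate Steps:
$g{\left(F \right)} = -1$ ($g{\left(F \right)} = -2 + 1 = -1$)
$Q = \frac{85}{3}$ ($Q = -1 + \frac{\left(-1\right) \left(-88\right)}{3} = -1 + \frac{1}{3} \cdot 88 = -1 + \frac{88}{3} = \frac{85}{3} \approx 28.333$)
$s = 8$ ($s = 18 + 2 \left(-5\right) = 18 - 10 = 8$)
$I{\left(C \right)} = 0$ ($I{\left(C \right)} = C \left(-1\right) 0 = - C 0 = 0$)
$z = 54228$ ($z = 3 \left(21043 - 2967\right) = 3 \cdot 18076 = 54228$)
$z + \left(Q I{\left(s \right)} - 59\right) = 54228 + \left(\frac{85}{3} \cdot 0 - 59\right) = 54228 + \left(0 - 59\right) = 54228 - 59 = 54169$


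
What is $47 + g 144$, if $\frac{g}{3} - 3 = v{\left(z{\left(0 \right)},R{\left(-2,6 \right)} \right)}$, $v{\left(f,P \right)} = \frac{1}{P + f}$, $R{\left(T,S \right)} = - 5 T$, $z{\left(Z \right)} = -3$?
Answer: $\frac{9833}{7} \approx 1404.7$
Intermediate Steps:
$g = \frac{66}{7}$ ($g = 9 + \frac{3}{\left(-5\right) \left(-2\right) - 3} = 9 + \frac{3}{10 - 3} = 9 + \frac{3}{7} = \frac{66}{7} \approx 9.4286$)
$47 + g 144 = 47 + \frac{66}{7} \cdot 144 = 47 + \frac{9504}{7} = \frac{9833}{7}$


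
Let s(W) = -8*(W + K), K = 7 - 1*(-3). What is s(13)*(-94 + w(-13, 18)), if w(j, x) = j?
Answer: 19688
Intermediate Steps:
K = 10 (K = 7 + 3 = 10)
s(W) = -80 - 8*W (s(W) = -8*(W + 10) = -8*(10 + W) = -80 - 8*W)
s(13)*(-94 + w(-13, 18)) = (-80 - 8*13)*(-94 - 13) = (-80 - 104)*(-107) = -184*(-107) = 19688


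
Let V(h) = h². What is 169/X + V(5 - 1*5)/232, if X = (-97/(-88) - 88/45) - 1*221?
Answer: -669240/878539 ≈ -0.76176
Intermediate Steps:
X = -878539/3960 (X = (-97*(-1/88) - 88*1/45) - 221 = (97/88 - 88/45) - 221 = -3379/3960 - 221 = -878539/3960 ≈ -221.85)
169/X + V(5 - 1*5)/232 = 169/(-878539/3960) + (5 - 1*5)²/232 = 169*(-3960/878539) + (5 - 5)²*(1/232) = -669240/878539 + 0²*(1/232) = -669240/878539 + 0*(1/232) = -669240/878539 + 0 = -669240/878539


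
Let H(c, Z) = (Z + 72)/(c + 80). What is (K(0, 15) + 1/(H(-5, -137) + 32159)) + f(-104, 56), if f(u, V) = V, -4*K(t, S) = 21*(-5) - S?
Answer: 41484007/482372 ≈ 86.000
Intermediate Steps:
H(c, Z) = (72 + Z)/(80 + c)
K(t, S) = 105/4 + S/4 (K(t, S) = -(21*(-5) - S)/4 = -(-105 - S)/4 = 105/4 + S/4)
(K(0, 15) + 1/(H(-5, -137) + 32159)) + f(-104, 56) = ((105/4 + (¼)*15) + 1/((72 - 137)/(80 - 5) + 32159)) + 56 = ((105/4 + 15/4) + 1/(-65/75 + 32159)) + 56 = (30 + 1/((1/75)*(-65) + 32159)) + 56 = (30 + 1/(-13/15 + 32159)) + 56 = (30 + 1/(482372/15)) + 56 = (30 + 15/482372) + 56 = 14471175/482372 + 56 = 41484007/482372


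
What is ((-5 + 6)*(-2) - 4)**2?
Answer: 36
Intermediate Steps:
((-5 + 6)*(-2) - 4)**2 = (1*(-2) - 4)**2 = (-2 - 4)**2 = (-6)**2 = 36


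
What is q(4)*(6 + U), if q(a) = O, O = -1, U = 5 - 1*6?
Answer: -5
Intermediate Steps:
U = -1 (U = 5 - 6 = -1)
q(a) = -1
q(4)*(6 + U) = -(6 - 1) = -1*5 = -5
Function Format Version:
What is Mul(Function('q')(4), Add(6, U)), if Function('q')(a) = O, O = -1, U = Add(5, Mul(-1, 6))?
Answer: -5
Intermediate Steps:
U = -1 (U = Add(5, -6) = -1)
Function('q')(a) = -1
Mul(Function('q')(4), Add(6, U)) = Mul(-1, Add(6, -1)) = Mul(-1, 5) = -5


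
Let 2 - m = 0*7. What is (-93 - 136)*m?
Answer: -458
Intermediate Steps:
m = 2 (m = 2 - 0*7 = 2 - 1*0 = 2 + 0 = 2)
(-93 - 136)*m = (-93 - 136)*2 = -229*2 = -458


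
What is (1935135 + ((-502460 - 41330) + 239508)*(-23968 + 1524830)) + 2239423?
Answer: -456681116526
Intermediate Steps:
(1935135 + ((-502460 - 41330) + 239508)*(-23968 + 1524830)) + 2239423 = (1935135 + (-543790 + 239508)*1500862) + 2239423 = (1935135 - 304282*1500862) + 2239423 = (1935135 - 456685291084) + 2239423 = -456683355949 + 2239423 = -456681116526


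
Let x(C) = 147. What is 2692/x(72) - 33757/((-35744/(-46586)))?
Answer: -115538253323/2627184 ≈ -43978.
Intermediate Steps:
2692/x(72) - 33757/((-35744/(-46586))) = 2692/147 - 33757/((-35744/(-46586))) = 2692*(1/147) - 33757/((-35744*(-1/46586))) = 2692/147 - 33757/17872/23293 = 2692/147 - 33757*23293/17872 = 2692/147 - 786301801/17872 = -115538253323/2627184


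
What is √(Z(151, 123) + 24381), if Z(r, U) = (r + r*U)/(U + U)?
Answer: 5*√14800467/123 ≈ 156.39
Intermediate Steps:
Z(r, U) = (r + U*r)/(2*U) (Z(r, U) = (r + U*r)/((2*U)) = (r + U*r)*(1/(2*U)) = (r + U*r)/(2*U))
√(Z(151, 123) + 24381) = √((½)*151*(1 + 123)/123 + 24381) = √((½)*151*(1/123)*124 + 24381) = √(9362/123 + 24381) = √(3008225/123) = 5*√14800467/123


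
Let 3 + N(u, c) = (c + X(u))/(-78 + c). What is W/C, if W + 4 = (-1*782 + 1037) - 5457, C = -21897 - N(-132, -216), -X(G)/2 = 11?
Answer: 109326/459791 ≈ 0.23777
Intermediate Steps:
X(G) = -22 (X(G) = -2*11 = -22)
N(u, c) = -3 + (-22 + c)/(-78 + c) (N(u, c) = -3 + (c - 22)/(-78 + c) = -3 + (-22 + c)/(-78 + c))
C = -459791/21 (C = -21897 - 2*(106 - 1*(-216))/(-78 - 216) = -21897 - 2*(106 + 216)/(-294) = -21897 - 2*(-1)*322/294 = -21897 - 1*(-46/21) = -21897 + 46/21 = -459791/21 ≈ -21895.)
W = -5206 (W = -4 + ((-1*782 + 1037) - 5457) = -4 + ((-782 + 1037) - 5457) = -4 + (255 - 5457) = -4 - 5202 = -5206)
W/C = -5206/(-459791/21) = -5206*(-21/459791) = 109326/459791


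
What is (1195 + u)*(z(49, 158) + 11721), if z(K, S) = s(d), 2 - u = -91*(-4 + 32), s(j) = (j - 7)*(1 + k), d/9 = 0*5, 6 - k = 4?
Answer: 43816500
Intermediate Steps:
k = 2 (k = 6 - 1*4 = 6 - 4 = 2)
d = 0 (d = 9*(0*5) = 9*0 = 0)
s(j) = -21 + 3*j (s(j) = (j - 7)*(1 + 2) = (-7 + j)*3 = -21 + 3*j)
u = 2550 (u = 2 - (-91)*(-4 + 32) = 2 - (-91)*28 = 2 - 1*(-2548) = 2 + 2548 = 2550)
z(K, S) = -21 (z(K, S) = -21 + 3*0 = -21 + 0 = -21)
(1195 + u)*(z(49, 158) + 11721) = (1195 + 2550)*(-21 + 11721) = 3745*11700 = 43816500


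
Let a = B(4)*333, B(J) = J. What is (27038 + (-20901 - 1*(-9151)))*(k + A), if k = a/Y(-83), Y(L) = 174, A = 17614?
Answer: 7812596064/29 ≈ 2.6940e+8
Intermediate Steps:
a = 1332 (a = 4*333 = 1332)
k = 222/29 (k = 1332/174 = 1332*(1/174) = 222/29 ≈ 7.6552)
(27038 + (-20901 - 1*(-9151)))*(k + A) = (27038 + (-20901 - 1*(-9151)))*(222/29 + 17614) = (27038 + (-20901 + 9151))*(511028/29) = (27038 - 11750)*(511028/29) = 15288*(511028/29) = 7812596064/29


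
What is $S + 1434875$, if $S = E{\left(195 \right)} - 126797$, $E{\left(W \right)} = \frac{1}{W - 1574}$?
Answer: $\frac{1803839561}{1379} \approx 1.3081 \cdot 10^{6}$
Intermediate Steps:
$E{\left(W \right)} = \frac{1}{-1574 + W}$
$S = - \frac{174853064}{1379}$ ($S = \frac{1}{-1574 + 195} - 126797 = \frac{1}{-1379} - 126797 = - \frac{1}{1379} - 126797 = - \frac{174853064}{1379} \approx -1.268 \cdot 10^{5}$)
$S + 1434875 = - \frac{174853064}{1379} + 1434875 = \frac{1803839561}{1379}$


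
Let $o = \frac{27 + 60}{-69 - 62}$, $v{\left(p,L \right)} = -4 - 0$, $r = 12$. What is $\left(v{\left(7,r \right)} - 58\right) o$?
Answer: $\frac{5394}{131} \approx 41.176$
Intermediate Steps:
$v{\left(p,L \right)} = -4$ ($v{\left(p,L \right)} = -4 + 0 = -4$)
$o = - \frac{87}{131}$ ($o = \frac{87}{-131} = 87 \left(- \frac{1}{131}\right) = - \frac{87}{131} \approx -0.66412$)
$\left(v{\left(7,r \right)} - 58\right) o = \left(-4 - 58\right) \left(- \frac{87}{131}\right) = \left(-62\right) \left(- \frac{87}{131}\right) = \frac{5394}{131}$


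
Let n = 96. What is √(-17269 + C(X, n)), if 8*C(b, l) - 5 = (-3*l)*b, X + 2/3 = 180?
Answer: I*√379590/4 ≈ 154.03*I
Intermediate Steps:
X = 538/3 (X = -⅔ + 180 = 538/3 ≈ 179.33)
C(b, l) = 5/8 - 3*b*l/8 (C(b, l) = 5/8 + ((-3*l)*b)/8 = 5/8 + (-3*b*l)/8 = 5/8 - 3*b*l/8)
√(-17269 + C(X, n)) = √(-17269 + (5/8 - 3/8*538/3*96)) = √(-17269 + (5/8 - 6456)) = √(-17269 - 51643/8) = √(-189795/8) = I*√379590/4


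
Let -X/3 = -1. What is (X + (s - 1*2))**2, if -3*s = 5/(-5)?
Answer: 16/9 ≈ 1.7778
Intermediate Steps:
X = 3 (X = -3*(-1) = 3)
s = 1/3 (s = -5/(3*(-5)) = -5*(-1)/(3*5) = -1/3*(-1) = 1/3 ≈ 0.33333)
(X + (s - 1*2))**2 = (3 + (1/3 - 1*2))**2 = (3 + (1/3 - 2))**2 = (3 - 5/3)**2 = (4/3)**2 = 16/9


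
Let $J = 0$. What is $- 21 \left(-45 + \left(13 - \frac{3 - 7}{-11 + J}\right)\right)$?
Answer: $\frac{7476}{11} \approx 679.64$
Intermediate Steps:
$- 21 \left(-45 + \left(13 - \frac{3 - 7}{-11 + J}\right)\right) = - 21 \left(-45 + \left(13 - \frac{3 - 7}{-11 + 0}\right)\right) = - 21 \left(-45 + \left(13 - - \frac{4}{-11}\right)\right) = - 21 \left(-45 + \left(13 - \left(-4\right) \left(- \frac{1}{11}\right)\right)\right) = - 21 \left(-45 + \left(13 - \frac{4}{11}\right)\right) = - 21 \left(-45 + \frac{139}{11}\right) = \left(-21\right) \left(- \frac{356}{11}\right) = \frac{7476}{11}$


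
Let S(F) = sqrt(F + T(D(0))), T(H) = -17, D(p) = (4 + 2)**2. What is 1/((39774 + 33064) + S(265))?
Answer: 36419/2652686998 - sqrt(62)/2652686998 ≈ 1.3726e-5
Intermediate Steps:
D(p) = 36 (D(p) = 6**2 = 36)
S(F) = sqrt(-17 + F) (S(F) = sqrt(F - 17) = sqrt(-17 + F))
1/((39774 + 33064) + S(265)) = 1/((39774 + 33064) + sqrt(-17 + 265)) = 1/(72838 + sqrt(248)) = 1/(72838 + 2*sqrt(62))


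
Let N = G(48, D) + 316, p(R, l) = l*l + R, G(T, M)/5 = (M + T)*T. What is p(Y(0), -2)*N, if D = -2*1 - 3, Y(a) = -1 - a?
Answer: 31908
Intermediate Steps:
D = -5 (D = -2 - 3 = -5)
G(T, M) = 5*T*(M + T) (G(T, M) = 5*((M + T)*T) = 5*(T*(M + T)) = 5*T*(M + T))
p(R, l) = R + l² (p(R, l) = l² + R = R + l²)
N = 10636 (N = 5*48*(-5 + 48) + 316 = 5*48*43 + 316 = 10320 + 316 = 10636)
p(Y(0), -2)*N = ((-1 - 1*0) + (-2)²)*10636 = ((-1 + 0) + 4)*10636 = (-1 + 4)*10636 = 3*10636 = 31908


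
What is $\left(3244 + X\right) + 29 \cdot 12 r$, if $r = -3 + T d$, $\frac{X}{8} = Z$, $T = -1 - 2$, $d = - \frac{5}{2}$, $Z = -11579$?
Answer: $-87822$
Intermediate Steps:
$d = - \frac{5}{2}$ ($d = \left(-5\right) \frac{1}{2} = - \frac{5}{2} \approx -2.5$)
$T = -3$
$X = -92632$ ($X = 8 \left(-11579\right) = -92632$)
$r = \frac{9}{2}$ ($r = -3 - - \frac{15}{2} = -3 + \frac{15}{2} = \frac{9}{2} \approx 4.5$)
$\left(3244 + X\right) + 29 \cdot 12 r = \left(3244 - 92632\right) + 29 \cdot 12 \cdot \frac{9}{2} = -89388 + 348 \cdot \frac{9}{2} = -89388 + 1566 = -87822$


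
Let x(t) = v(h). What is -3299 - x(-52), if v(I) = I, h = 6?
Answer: -3305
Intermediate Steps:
x(t) = 6
-3299 - x(-52) = -3299 - 1*6 = -3299 - 6 = -3305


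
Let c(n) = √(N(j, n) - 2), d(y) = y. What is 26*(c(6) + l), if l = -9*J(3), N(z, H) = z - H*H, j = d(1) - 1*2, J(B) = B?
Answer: -702 + 26*I*√39 ≈ -702.0 + 162.37*I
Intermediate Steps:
j = -1 (j = 1 - 1*2 = 1 - 2 = -1)
N(z, H) = z - H²
l = -27 (l = -9*3 = -27)
c(n) = √(-3 - n²) (c(n) = √((-1 - n²) - 2) = √(-3 - n²))
26*(c(6) + l) = 26*(√(-3 - 1*6²) - 27) = 26*(√(-3 - 1*36) - 27) = 26*(√(-3 - 36) - 27) = 26*(√(-39) - 27) = 26*(I*√39 - 27) = 26*(-27 + I*√39) = -702 + 26*I*√39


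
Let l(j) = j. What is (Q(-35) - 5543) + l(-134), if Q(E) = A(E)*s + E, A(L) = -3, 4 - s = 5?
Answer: -5709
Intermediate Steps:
s = -1 (s = 4 - 1*5 = 4 - 5 = -1)
Q(E) = 3 + E (Q(E) = -3*(-1) + E = 3 + E)
(Q(-35) - 5543) + l(-134) = ((3 - 35) - 5543) - 134 = (-32 - 5543) - 134 = -5575 - 134 = -5709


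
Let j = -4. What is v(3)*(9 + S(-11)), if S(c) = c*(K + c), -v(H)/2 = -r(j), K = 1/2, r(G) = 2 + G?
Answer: -498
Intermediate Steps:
K = 1/2 ≈ 0.50000
v(H) = -4 (v(H) = -(-2)*(2 - 4) = -(-2)*(-2) = -2*2 = -4)
S(c) = c*(1/2 + c)
v(3)*(9 + S(-11)) = -4*(9 - 11*(1/2 - 11)) = -4*(9 - 11*(-21/2)) = -4*(9 + 231/2) = -4*249/2 = -498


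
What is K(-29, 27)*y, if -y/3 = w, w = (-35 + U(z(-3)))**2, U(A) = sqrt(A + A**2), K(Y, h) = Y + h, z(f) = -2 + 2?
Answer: 7350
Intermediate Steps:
z(f) = 0
w = 1225 (w = (-35 + sqrt(0*(1 + 0)))**2 = (-35 + sqrt(0*1))**2 = (-35 + sqrt(0))**2 = (-35 + 0)**2 = (-35)**2 = 1225)
y = -3675 (y = -3*1225 = -3675)
K(-29, 27)*y = (-29 + 27)*(-3675) = -2*(-3675) = 7350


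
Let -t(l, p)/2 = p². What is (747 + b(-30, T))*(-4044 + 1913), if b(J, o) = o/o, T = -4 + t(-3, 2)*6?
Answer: -1593988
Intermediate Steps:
t(l, p) = -2*p²
T = -52 (T = -4 - 2*2²*6 = -4 - 2*4*6 = -4 - 8*6 = -4 - 48 = -52)
b(J, o) = 1
(747 + b(-30, T))*(-4044 + 1913) = (747 + 1)*(-4044 + 1913) = 748*(-2131) = -1593988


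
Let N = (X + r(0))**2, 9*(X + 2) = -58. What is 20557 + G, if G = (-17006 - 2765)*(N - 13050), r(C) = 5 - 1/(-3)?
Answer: 20885100203/81 ≈ 2.5784e+8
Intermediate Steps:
X = -76/9 (X = -2 + (1/9)*(-58) = -2 - 58/9 = -76/9 ≈ -8.4444)
r(C) = 16/3 (r(C) = 5 - 1*(-1/3) = 5 + 1/3 = 16/3)
N = 784/81 (N = (-76/9 + 16/3)**2 = (-28/9)**2 = 784/81 ≈ 9.6790)
G = 20883435086/81 (G = (-17006 - 2765)*(784/81 - 13050) = -19771*(-1056266/81) = 20883435086/81 ≈ 2.5782e+8)
20557 + G = 20557 + 20883435086/81 = 20885100203/81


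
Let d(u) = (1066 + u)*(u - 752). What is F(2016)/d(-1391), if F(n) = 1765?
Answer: 353/139295 ≈ 0.0025342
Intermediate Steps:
d(u) = (-752 + u)*(1066 + u) (d(u) = (1066 + u)*(-752 + u) = (-752 + u)*(1066 + u))
F(2016)/d(-1391) = 1765/(-801632 + (-1391)² + 314*(-1391)) = 1765/(-801632 + 1934881 - 436774) = 1765/696475 = 1765*(1/696475) = 353/139295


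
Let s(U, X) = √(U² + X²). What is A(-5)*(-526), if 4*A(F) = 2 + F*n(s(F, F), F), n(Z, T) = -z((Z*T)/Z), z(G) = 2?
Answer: -1578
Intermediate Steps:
n(Z, T) = -2 (n(Z, T) = -1*2 = -2)
A(F) = ½ - F/2 (A(F) = (2 + F*(-2))/4 = (2 - 2*F)/4 = ½ - F/2)
A(-5)*(-526) = (½ - ½*(-5))*(-526) = (½ + 5/2)*(-526) = 3*(-526) = -1578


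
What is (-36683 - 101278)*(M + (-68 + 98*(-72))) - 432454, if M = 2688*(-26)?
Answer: 10624220078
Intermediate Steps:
M = -69888
(-36683 - 101278)*(M + (-68 + 98*(-72))) - 432454 = (-36683 - 101278)*(-69888 + (-68 + 98*(-72))) - 432454 = -137961*(-69888 + (-68 - 7056)) - 432454 = -137961*(-69888 - 7124) - 432454 = -137961*(-77012) - 432454 = 10624652532 - 432454 = 10624220078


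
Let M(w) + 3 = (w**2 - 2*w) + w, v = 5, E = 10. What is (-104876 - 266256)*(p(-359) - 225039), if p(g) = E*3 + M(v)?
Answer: 83501730944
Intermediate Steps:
M(w) = -3 + w**2 - w (M(w) = -3 + ((w**2 - 2*w) + w) = -3 + (w**2 - w) = -3 + w**2 - w)
p(g) = 47 (p(g) = 10*3 + (-3 + 5**2 - 1*5) = 30 + (-3 + 25 - 5) = 30 + 17 = 47)
(-104876 - 266256)*(p(-359) - 225039) = (-104876 - 266256)*(47 - 225039) = -371132*(-224992) = 83501730944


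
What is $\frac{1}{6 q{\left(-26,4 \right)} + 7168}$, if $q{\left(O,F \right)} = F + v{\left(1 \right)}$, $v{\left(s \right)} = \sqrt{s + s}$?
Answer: $\frac{899}{6465599} - \frac{3 \sqrt{2}}{25862396} \approx 0.00013888$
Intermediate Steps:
$v{\left(s \right)} = \sqrt{2} \sqrt{s}$ ($v{\left(s \right)} = \sqrt{2 s} = \sqrt{2} \sqrt{s}$)
$q{\left(O,F \right)} = F + \sqrt{2}$ ($q{\left(O,F \right)} = F + \sqrt{2} \sqrt{1} = F + \sqrt{2} \cdot 1 = F + \sqrt{2}$)
$\frac{1}{6 q{\left(-26,4 \right)} + 7168} = \frac{1}{6 \left(4 + \sqrt{2}\right) + 7168} = \frac{1}{\left(24 + 6 \sqrt{2}\right) + 7168} = \frac{1}{7192 + 6 \sqrt{2}}$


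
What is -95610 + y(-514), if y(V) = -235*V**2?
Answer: -62181670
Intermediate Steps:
-95610 + y(-514) = -95610 - 235*(-514)**2 = -95610 - 235*264196 = -95610 - 62086060 = -62181670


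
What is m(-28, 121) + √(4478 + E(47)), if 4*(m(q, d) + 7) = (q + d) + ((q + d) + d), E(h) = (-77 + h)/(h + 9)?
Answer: 279/4 + √877583/14 ≈ 136.66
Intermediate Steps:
E(h) = (-77 + h)/(9 + h)
m(q, d) = -7 + q/2 + 3*d/4 (m(q, d) = -7 + ((q + d) + ((q + d) + d))/4 = -7 + ((d + q) + ((d + q) + d))/4 = -7 + ((d + q) + (q + 2*d))/4 = -7 + (2*q + 3*d)/4 = -7 + (q/2 + 3*d/4) = -7 + q/2 + 3*d/4)
m(-28, 121) + √(4478 + E(47)) = (-7 + (½)*(-28) + (¾)*121) + √(4478 + (-77 + 47)/(9 + 47)) = (-7 - 14 + 363/4) + √(4478 - 30/56) = 279/4 + √(4478 + (1/56)*(-30)) = 279/4 + √(4478 - 15/28) = 279/4 + √(125369/28) = 279/4 + √877583/14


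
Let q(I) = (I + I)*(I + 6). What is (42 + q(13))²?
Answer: 287296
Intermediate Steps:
q(I) = 2*I*(6 + I) (q(I) = (2*I)*(6 + I) = 2*I*(6 + I))
(42 + q(13))² = (42 + 2*13*(6 + 13))² = (42 + 2*13*19)² = (42 + 494)² = 536² = 287296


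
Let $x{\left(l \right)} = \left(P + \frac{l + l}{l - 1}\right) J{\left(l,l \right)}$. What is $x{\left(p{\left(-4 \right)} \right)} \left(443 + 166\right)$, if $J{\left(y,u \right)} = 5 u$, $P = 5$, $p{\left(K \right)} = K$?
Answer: $-80388$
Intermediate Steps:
$x{\left(l \right)} = 5 l \left(5 + \frac{2 l}{-1 + l}\right)$ ($x{\left(l \right)} = \left(5 + \frac{l + l}{l - 1}\right) 5 l = \left(5 + \frac{2 l}{-1 + l}\right) 5 l = 5 l \left(5 + \frac{2 l}{-1 + l}\right)$)
$x{\left(p{\left(-4 \right)} \right)} \left(443 + 166\right) = 5 \left(-4\right) \frac{1}{-1 - 4} \left(-5 + 7 \left(-4\right)\right) \left(443 + 166\right) = 5 \left(-4\right) \frac{1}{-5} \left(-5 - 28\right) 609 = 5 \left(-4\right) \left(- \frac{1}{5}\right) \left(-33\right) 609 = \left(-132\right) 609 = -80388$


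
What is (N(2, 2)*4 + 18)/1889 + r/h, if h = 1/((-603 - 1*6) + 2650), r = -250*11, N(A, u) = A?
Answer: -10602484724/1889 ≈ -5.6128e+6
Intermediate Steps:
r = -2750
h = 1/2041 (h = 1/((-603 - 6) + 2650) = 1/(-609 + 2650) = 1/2041 ≈ 0.00048996)
(N(2, 2)*4 + 18)/1889 + r/h = (2*4 + 18)/1889 - 2750/1/2041 = (8 + 18)*(1/1889) - 2750*2041 = 26*(1/1889) - 5612750 = 26/1889 - 5612750 = -10602484724/1889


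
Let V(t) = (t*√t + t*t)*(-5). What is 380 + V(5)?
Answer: 255 - 25*√5 ≈ 199.10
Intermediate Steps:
V(t) = -5*t² - 5*t^(3/2) (V(t) = (t^(3/2) + t²)*(-5) = (t² + t^(3/2))*(-5) = -5*t² - 5*t^(3/2))
380 + V(5) = 380 + (-5*5² - 25*√5) = 380 + (-5*25 - 25*√5) = 380 + (-125 - 25*√5) = 255 - 25*√5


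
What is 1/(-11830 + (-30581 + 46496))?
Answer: 1/4085 ≈ 0.00024480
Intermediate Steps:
1/(-11830 + (-30581 + 46496)) = 1/(-11830 + 15915) = 1/4085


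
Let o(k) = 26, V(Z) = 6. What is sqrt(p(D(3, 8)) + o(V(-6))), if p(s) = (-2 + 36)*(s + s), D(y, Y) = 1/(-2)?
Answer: 2*I*sqrt(2) ≈ 2.8284*I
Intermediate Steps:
D(y, Y) = -1/2
p(s) = 68*s (p(s) = 34*(2*s) = 68*s)
sqrt(p(D(3, 8)) + o(V(-6))) = sqrt(68*(-1/2) + 26) = sqrt(-34 + 26) = sqrt(-8) = 2*I*sqrt(2)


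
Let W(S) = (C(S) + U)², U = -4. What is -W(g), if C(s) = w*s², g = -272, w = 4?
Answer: -87575748624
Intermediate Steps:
C(s) = 4*s²
W(S) = (-4 + 4*S²)² (W(S) = (4*S² - 4)² = (-4 + 4*S²)²)
-W(g) = -16*(-1 + (-272)²)² = -16*(-1 + 73984)² = -16*73983² = -16*5473484289 = -1*87575748624 = -87575748624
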